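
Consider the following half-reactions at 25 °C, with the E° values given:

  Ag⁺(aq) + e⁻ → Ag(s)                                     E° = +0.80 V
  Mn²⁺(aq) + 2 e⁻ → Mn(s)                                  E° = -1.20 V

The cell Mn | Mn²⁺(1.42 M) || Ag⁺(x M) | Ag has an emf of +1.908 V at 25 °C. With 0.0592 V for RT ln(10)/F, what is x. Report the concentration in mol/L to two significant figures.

Ag⁺/Ag is the cathode, Mn²⁺/Mn the anode: E°cell = +2.00 V, n = 2.
Overall reaction: 2 Ag⁺(aq) + Mn(s) → 2 Ag(s) + Mn²⁺(aq); Q = [Mn²⁺]^1/[Ag⁺]^2.
From E = E° − (0.0592/n) log Q: log Q = (E° − E)·n/0.0592 = (+2.00 − (+1.908))·2/0.0592 = 3.1081.
So 2·log[Ag⁺] = 1·log(1.42) − log Q = 0.1523 − (3.1081) = -2.9558; log[Ag⁺] = -2.9558 / 2 = -1.4779; [Ag⁺] = 10^(-1.4779) ≈ 0.033 M.

0.033 M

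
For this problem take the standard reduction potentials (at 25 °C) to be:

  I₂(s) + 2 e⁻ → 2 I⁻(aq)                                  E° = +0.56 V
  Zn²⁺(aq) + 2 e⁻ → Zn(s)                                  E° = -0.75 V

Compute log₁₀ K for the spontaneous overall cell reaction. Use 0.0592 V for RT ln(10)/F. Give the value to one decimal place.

Cathode: I₂/I⁻; anode: Zn²⁺/Zn. E°cell = +1.31 V, n = 2.
log K = nE°cell / 0.0592 = (2)(+1.31) / 0.0592 = 44.3.

44.3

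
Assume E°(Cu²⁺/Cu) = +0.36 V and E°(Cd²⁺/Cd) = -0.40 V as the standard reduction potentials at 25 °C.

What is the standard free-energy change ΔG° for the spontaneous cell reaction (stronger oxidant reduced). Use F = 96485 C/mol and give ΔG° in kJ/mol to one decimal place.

-146.7 kJ/mol

Cu²⁺/Cu (E° = +0.36 V) is the cathode; Cd²⁺/Cd (E° = -0.40 V) is the anode, so E°cell = +0.76 V.
Balancing electrons gives n = 2 (lcm of 2 and 2).
ΔG° = −nFE° = −(2)(96485)(+0.76) = -146,657 J = -146.7 kJ/mol.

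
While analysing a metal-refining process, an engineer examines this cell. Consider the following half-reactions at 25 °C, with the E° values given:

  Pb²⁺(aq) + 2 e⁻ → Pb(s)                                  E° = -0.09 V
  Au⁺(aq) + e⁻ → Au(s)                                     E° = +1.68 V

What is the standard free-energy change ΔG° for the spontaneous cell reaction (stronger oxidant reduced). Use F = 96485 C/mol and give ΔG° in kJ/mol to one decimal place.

-341.6 kJ/mol

Au⁺/Au (E° = +1.68 V) is the cathode; Pb²⁺/Pb (E° = -0.09 V) is the anode, so E°cell = +1.77 V.
Balancing electrons gives n = 2 (lcm of 1 and 2).
ΔG° = −nFE° = −(2)(96485)(+1.77) = -341,557 J = -341.6 kJ/mol.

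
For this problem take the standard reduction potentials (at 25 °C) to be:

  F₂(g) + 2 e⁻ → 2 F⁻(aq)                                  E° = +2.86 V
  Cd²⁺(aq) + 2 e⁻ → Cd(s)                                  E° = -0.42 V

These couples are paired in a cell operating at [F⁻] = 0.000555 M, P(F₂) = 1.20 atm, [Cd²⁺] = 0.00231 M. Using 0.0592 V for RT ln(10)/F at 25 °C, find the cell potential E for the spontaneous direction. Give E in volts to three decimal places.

F₂/F⁻ is the cathode (higher E°), Cd²⁺/Cd the anode: E°cell = +2.86 − (-0.42) = +3.28 V, n = 2.
Overall: F₂(g) + Cd(s) → 2 F⁻(aq) + Cd²⁺(aq)
Q = [F⁻]^2·[Cd²⁺] / (P(F₂)); log Q = -9.227.
E = E° − (0.0592/n) log Q = +3.28 − (0.0592/2)(-9.227) = +3.553 V.

+3.553 V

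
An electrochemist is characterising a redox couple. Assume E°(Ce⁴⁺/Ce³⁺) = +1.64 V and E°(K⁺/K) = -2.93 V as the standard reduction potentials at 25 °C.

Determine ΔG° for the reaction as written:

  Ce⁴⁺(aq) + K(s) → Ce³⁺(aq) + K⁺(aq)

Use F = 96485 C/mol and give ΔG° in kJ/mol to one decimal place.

-440.9 kJ/mol

As written, Ce⁴⁺/Ce³⁺ is reduced (cathode) and K⁺/K is oxidised (anode), so E°cell = (+1.64) − (-2.93) = +4.57 V.
Balancing electrons gives n = 1.
ΔG° = −nFE° = −(1)(96485)(+4.57) = -440,936 J = -440.9 kJ/mol.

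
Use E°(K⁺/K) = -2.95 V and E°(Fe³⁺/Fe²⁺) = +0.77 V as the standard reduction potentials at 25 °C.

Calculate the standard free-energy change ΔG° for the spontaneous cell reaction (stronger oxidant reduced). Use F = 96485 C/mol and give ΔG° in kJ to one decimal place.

Fe³⁺/Fe²⁺ (E° = +0.77 V) is the cathode; K⁺/K (E° = -2.95 V) is the anode, so E°cell = +3.72 V.
Balancing electrons gives n = 1 (lcm of 1 and 1).
ΔG° = −nFE° = −(1)(96485)(+3.72) = -358,924 J = -358.9 kJ.

-358.9 kJ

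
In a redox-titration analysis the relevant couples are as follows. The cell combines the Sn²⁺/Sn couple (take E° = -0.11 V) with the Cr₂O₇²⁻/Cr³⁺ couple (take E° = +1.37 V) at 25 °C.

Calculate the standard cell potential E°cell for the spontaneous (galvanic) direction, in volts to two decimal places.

+1.48 V

The Cr₂O₇²⁻/Cr³⁺ couple has the higher reduction potential, so it is the cathode; Sn²⁺/Sn is oxidised at the anode.
E°cell = E°(cathode) − E°(anode) = (+1.37) − (-0.11) = +1.48 V.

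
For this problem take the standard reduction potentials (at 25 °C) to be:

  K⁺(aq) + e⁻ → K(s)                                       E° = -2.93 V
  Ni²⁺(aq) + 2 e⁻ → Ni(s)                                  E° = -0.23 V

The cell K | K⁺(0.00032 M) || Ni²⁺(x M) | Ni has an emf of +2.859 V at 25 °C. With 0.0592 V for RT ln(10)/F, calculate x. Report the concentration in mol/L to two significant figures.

0.024 M

Ni²⁺/Ni is the cathode, K⁺/K the anode: E°cell = +2.70 V, n = 2.
Overall reaction: Ni²⁺(aq) + 2 K(s) → Ni(s) + 2 K⁺(aq); Q = [K⁺]^2/[Ni²⁺]^1.
From E = E° − (0.0592/n) log Q: log Q = (E° − E)·n/0.0592 = (+2.70 − (+2.859))·2/0.0592 = -5.3716.
So 1·log[Ni²⁺] = 2·log(0.00032) − log Q = -6.9897 − (-5.3716) = -1.6181; [Ni²⁺] = 10^(-1.6181) ≈ 0.024 M.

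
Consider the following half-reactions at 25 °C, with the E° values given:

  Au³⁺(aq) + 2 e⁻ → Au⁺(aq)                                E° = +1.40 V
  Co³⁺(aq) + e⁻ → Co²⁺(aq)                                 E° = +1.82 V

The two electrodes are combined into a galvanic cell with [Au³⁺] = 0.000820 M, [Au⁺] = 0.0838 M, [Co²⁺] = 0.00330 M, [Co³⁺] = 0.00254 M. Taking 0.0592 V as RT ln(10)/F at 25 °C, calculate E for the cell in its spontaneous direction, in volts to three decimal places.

+0.473 V

Co³⁺/Co²⁺ is the cathode (higher E°), Au³⁺/Au⁺ the anode: E°cell = +1.82 − (+1.40) = +0.42 V, n = 2.
Overall: 2 Co³⁺(aq) + Au⁺(aq) → 2 Co²⁺(aq) + Au³⁺(aq)
Q = [Co²⁺]^2·[Au³⁺] / ([Co³⁺]^2·[Au⁺]); log Q = -1.782.
E = E° − (0.0592/n) log Q = +0.42 − (0.0592/2)(-1.782) = +0.473 V.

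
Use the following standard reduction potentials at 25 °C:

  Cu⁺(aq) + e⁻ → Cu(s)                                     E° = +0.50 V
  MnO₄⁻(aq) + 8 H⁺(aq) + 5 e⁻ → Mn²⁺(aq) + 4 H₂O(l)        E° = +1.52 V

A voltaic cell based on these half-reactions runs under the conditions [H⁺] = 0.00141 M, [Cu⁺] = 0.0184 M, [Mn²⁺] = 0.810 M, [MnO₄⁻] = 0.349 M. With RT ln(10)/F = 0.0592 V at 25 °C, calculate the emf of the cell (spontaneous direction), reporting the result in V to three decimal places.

MnO₄⁻/Mn²⁺ is the cathode (higher E°), Cu⁺/Cu the anode: E°cell = +1.52 − (+0.50) = +1.02 V, n = 5.
Overall: MnO₄⁻(aq) + 8 H⁺(aq) + 5 Cu(s) → Mn²⁺(aq) + 4 H₂O(l) + 5 Cu⁺(aq)
Q = [Mn²⁺]·[Cu⁺]^5 / ([MnO₄⁻]·[H⁺]^8); log Q = 14.496.
E = E° − (0.0592/n) log Q = +1.02 − (0.0592/5)(14.496) = +0.848 V.

+0.848 V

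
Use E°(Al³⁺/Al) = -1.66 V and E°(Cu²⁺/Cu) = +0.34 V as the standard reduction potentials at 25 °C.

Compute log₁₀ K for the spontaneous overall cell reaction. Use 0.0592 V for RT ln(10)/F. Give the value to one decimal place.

202.7

Cathode: Cu²⁺/Cu; anode: Al³⁺/Al. E°cell = +2.00 V, n = 6.
log K = nE°cell / 0.0592 = (6)(+2.00) / 0.0592 = 202.7.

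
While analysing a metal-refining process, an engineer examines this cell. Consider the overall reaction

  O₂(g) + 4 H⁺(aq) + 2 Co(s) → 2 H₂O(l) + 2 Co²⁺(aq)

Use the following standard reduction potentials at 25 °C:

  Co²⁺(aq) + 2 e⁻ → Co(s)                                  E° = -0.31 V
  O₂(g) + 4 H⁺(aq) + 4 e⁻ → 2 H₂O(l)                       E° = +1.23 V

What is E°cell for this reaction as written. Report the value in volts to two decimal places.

The O₂/H₂O couple has the higher reduction potential, so it is the cathode; Co²⁺/Co is oxidised at the anode.
E°cell = E°(cathode) − E°(anode) = (+1.23) − (-0.31) = +1.54 V.

+1.54 V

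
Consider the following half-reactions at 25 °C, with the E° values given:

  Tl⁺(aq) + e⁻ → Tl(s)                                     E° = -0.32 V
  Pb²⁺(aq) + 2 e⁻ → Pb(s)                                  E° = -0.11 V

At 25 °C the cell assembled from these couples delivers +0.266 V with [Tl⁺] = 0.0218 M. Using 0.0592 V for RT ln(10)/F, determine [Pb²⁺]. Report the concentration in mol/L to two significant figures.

0.037 M

Pb²⁺/Pb is the cathode, Tl⁺/Tl the anode: E°cell = +0.21 V, n = 2.
Overall reaction: Pb²⁺(aq) + 2 Tl(s) → Pb(s) + 2 Tl⁺(aq); Q = [Tl⁺]^2/[Pb²⁺]^1.
From E = E° − (0.0592/n) log Q: log Q = (E° − E)·n/0.0592 = (+0.21 − (+0.266))·2/0.0592 = -1.8919.
So 1·log[Pb²⁺] = 2·log(0.0218) − log Q = -3.3231 − (-1.8919) = -1.4312; [Pb²⁺] = 10^(-1.4312) ≈ 0.037 M.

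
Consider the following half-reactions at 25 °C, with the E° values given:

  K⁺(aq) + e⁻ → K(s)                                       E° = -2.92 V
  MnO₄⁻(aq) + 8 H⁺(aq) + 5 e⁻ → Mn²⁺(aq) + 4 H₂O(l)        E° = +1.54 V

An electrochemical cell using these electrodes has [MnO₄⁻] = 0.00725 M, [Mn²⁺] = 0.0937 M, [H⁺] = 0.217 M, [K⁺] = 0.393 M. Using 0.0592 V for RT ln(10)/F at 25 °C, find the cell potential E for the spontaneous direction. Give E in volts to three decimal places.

MnO₄⁻/Mn²⁺ is the cathode (higher E°), K⁺/K the anode: E°cell = +1.54 − (-2.92) = +4.46 V, n = 5.
Overall: MnO₄⁻(aq) + 8 H⁺(aq) + 5 K(s) → Mn²⁺(aq) + 4 H₂O(l) + 5 K⁺(aq)
Q = [Mn²⁺]·[K⁺]^5 / ([MnO₄⁻]·[H⁺]^8); log Q = 4.392.
E = E° − (0.0592/n) log Q = +4.46 − (0.0592/5)(4.392) = +4.408 V.

+4.408 V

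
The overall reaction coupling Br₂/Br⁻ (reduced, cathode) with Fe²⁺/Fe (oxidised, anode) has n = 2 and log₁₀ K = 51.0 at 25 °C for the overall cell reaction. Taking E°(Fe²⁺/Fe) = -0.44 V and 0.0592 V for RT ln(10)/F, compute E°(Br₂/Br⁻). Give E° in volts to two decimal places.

E°cell = (0.0592/n)·log K = (0.0592/2)(51.0) = +1.510 V.
Since Br₂/Br⁻ is the cathode and Fe²⁺/Fe the anode, E°cell = E°(Br₂/Br⁻) − E°(Fe²⁺/Fe).
So E°(Br₂/Br⁻) = E°cell + E°(Fe²⁺/Fe) = +1.510 + (-0.44) = +1.07 V.

+1.07 V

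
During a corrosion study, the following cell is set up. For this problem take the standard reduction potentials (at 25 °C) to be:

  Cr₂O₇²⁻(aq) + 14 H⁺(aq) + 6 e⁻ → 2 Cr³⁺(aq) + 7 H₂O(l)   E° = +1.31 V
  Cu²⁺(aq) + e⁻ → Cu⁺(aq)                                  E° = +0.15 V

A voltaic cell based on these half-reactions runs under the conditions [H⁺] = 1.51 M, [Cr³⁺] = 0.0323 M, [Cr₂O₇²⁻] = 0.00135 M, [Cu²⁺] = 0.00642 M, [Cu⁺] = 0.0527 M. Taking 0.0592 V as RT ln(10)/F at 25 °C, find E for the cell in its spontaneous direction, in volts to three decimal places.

+1.240 V

Cr₂O₇²⁻/Cr³⁺ is the cathode (higher E°), Cu²⁺/Cu⁺ the anode: E°cell = +1.31 − (+0.15) = +1.16 V, n = 6.
Overall: Cr₂O₇²⁻(aq) + 14 H⁺(aq) + 6 Cu⁺(aq) → 2 Cr³⁺(aq) + 7 H₂O(l) + 6 Cu²⁺(aq)
Q = [Cr³⁺]^2·[Cu²⁺]^6 / ([Cr₂O₇²⁻]·[H⁺]^14·[Cu⁺]^6); log Q = -8.103.
E = E° − (0.0592/n) log Q = +1.16 − (0.0592/6)(-8.103) = +1.240 V.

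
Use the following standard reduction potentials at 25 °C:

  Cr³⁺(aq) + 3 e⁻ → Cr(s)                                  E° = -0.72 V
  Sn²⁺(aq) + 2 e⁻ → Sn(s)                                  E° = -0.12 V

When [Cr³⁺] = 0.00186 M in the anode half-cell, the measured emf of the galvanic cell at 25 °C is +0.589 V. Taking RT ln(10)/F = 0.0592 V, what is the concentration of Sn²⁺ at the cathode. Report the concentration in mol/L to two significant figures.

0.0064 M

Sn²⁺/Sn is the cathode, Cr³⁺/Cr the anode: E°cell = +0.60 V, n = 6.
Overall reaction: 3 Sn²⁺(aq) + 2 Cr(s) → 3 Sn(s) + 2 Cr³⁺(aq); Q = [Cr³⁺]^2/[Sn²⁺]^3.
From E = E° − (0.0592/n) log Q: log Q = (E° − E)·n/0.0592 = (+0.60 − (+0.589))·6/0.0592 = 1.1149.
So 3·log[Sn²⁺] = 2·log(0.00186) − log Q = -5.4610 − (1.1149) = -6.5759; log[Sn²⁺] = -6.5759 / 3 = -2.1920; [Sn²⁺] = 10^(-2.1920) ≈ 0.0064 M.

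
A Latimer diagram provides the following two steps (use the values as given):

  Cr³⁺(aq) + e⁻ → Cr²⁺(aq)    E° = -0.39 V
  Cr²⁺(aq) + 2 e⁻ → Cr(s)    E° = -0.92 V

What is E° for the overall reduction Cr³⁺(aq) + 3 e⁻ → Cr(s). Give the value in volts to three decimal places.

Standard free energies of sequential steps add: ΔG°₃ = ΔG°₁ + ΔG°₂, so n₃E°₃ = n₁E°₁ + n₂E°₂.
E°₃ = (1×-0.39 + 2×-0.92) / 3 = (-2.230) / 3 = -0.743 V.

-0.743 V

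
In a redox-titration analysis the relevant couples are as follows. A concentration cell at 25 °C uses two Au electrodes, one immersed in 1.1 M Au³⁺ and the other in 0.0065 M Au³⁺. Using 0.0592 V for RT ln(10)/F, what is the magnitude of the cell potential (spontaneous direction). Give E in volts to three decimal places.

For a concentration cell E°cell = 0. The 1.1 M side is the cathode (reduction is favoured where [Au³⁺] is higher).
With n = 3, E = −(0.0592/3) log([Au³⁺]ₐₙ/[Au³⁺]꜀ₐₜ) = −(0.0592/3) log(0.0065/1.1) = −(0.0592/3)(-2.228) = +0.044 V.

+0.044 V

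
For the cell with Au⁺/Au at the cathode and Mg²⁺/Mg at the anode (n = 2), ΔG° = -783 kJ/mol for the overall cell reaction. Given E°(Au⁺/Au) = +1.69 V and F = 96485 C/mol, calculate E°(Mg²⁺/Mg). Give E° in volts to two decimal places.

E°cell = −ΔG°/(nF) = −(-783×10³)/((2)(96485)) = +4.058 V.
Since Au⁺/Au is the cathode and Mg²⁺/Mg the anode, E°cell = E°(Au⁺/Au) − E°(Mg²⁺/Mg).
So E°(Mg²⁺/Mg) = E°(Au⁺/Au) − E°cell = (+1.69) − (+4.058) = -2.37 V.

-2.37 V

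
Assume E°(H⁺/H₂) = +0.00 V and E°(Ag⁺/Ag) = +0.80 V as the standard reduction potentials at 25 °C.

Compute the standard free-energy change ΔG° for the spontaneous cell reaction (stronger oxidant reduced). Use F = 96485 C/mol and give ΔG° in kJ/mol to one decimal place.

Ag⁺/Ag (E° = +0.80 V) is the cathode; H⁺/H₂ (E° = +0.00 V) is the anode, so E°cell = +0.80 V.
Balancing electrons gives n = 2 (lcm of 1 and 2).
ΔG° = −nFE° = −(2)(96485)(+0.80) = -154,376 J = -154.4 kJ/mol.

-154.4 kJ/mol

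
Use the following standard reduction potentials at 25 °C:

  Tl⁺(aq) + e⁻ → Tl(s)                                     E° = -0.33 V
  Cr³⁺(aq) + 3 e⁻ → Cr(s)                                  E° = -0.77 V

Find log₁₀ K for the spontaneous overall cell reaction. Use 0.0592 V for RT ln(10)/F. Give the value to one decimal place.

22.3

Cathode: Tl⁺/Tl; anode: Cr³⁺/Cr. E°cell = +0.44 V, n = 3.
log K = nE°cell / 0.0592 = (3)(+0.44) / 0.0592 = 22.3.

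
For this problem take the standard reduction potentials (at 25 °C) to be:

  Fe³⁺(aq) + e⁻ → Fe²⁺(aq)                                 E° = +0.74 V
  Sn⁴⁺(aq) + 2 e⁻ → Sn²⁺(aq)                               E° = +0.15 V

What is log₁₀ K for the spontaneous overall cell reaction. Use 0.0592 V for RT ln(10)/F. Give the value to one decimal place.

19.9

Cathode: Fe³⁺/Fe²⁺; anode: Sn⁴⁺/Sn²⁺. E°cell = +0.59 V, n = 2.
log K = nE°cell / 0.0592 = (2)(+0.59) / 0.0592 = 19.9.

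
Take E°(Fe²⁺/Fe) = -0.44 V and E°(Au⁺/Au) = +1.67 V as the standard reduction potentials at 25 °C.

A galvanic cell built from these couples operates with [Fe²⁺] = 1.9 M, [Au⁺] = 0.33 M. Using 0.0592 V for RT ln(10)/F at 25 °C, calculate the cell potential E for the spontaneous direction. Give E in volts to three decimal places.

Au⁺/Au is the cathode (higher E°), Fe²⁺/Fe the anode: E°cell = +1.67 − (-0.44) = +2.11 V, n = 2.
Overall: 2 Au⁺(aq) + Fe(s) → 2 Au(s) + Fe²⁺(aq)
Q = [Fe²⁺] / ([Au⁺]^2); log Q = 1.242.
E = E° − (0.0592/n) log Q = +2.11 − (0.0592/2)(1.242) = +2.073 V.

+2.073 V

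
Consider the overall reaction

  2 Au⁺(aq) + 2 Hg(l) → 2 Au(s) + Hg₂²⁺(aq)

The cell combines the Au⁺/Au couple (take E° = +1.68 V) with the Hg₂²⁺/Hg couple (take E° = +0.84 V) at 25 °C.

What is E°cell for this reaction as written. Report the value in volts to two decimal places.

The Au⁺/Au couple has the higher reduction potential, so it is the cathode; Hg₂²⁺/Hg is oxidised at the anode.
E°cell = E°(cathode) − E°(anode) = (+1.68) − (+0.84) = +0.84 V.

+0.84 V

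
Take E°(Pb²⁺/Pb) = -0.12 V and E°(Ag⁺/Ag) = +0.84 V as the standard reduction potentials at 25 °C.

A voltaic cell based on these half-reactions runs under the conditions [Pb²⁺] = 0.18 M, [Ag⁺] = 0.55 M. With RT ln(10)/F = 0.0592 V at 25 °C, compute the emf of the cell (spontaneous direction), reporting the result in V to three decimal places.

+0.967 V

Ag⁺/Ag is the cathode (higher E°), Pb²⁺/Pb the anode: E°cell = +0.84 − (-0.12) = +0.96 V, n = 2.
Overall: 2 Ag⁺(aq) + Pb(s) → 2 Ag(s) + Pb²⁺(aq)
Q = [Pb²⁺] / ([Ag⁺]^2); log Q = -0.225.
E = E° − (0.0592/n) log Q = +0.96 − (0.0592/2)(-0.225) = +0.967 V.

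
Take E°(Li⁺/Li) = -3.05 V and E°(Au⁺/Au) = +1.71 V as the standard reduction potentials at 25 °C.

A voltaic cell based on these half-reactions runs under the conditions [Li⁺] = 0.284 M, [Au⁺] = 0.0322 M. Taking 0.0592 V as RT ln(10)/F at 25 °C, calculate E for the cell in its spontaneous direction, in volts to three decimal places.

+4.704 V

Au⁺/Au is the cathode (higher E°), Li⁺/Li the anode: E°cell = +1.71 − (-3.05) = +4.76 V, n = 1.
Overall: Au⁺(aq) + Li(s) → Au(s) + Li⁺(aq)
Q = [Li⁺] / ([Au⁺]); log Q = 0.945.
E = E° − (0.0592/n) log Q = +4.76 − (0.0592/1)(0.945) = +4.704 V.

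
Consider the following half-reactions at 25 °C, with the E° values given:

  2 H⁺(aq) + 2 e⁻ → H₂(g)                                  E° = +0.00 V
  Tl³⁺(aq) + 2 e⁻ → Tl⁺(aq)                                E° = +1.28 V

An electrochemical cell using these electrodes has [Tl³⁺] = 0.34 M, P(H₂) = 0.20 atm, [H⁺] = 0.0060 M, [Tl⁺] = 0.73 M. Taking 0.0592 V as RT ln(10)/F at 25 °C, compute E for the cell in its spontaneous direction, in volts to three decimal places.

Tl³⁺/Tl⁺ is the cathode (higher E°), H⁺/H₂ the anode: E°cell = +1.28 − (+0.00) = +1.28 V, n = 2.
Overall: Tl³⁺(aq) + H₂(g) → Tl⁺(aq) + 2 H⁺(aq)
Q = [Tl⁺]·[H⁺]^2 / ([Tl³⁺]·P(H₂)); log Q = -3.413.
E = E° − (0.0592/n) log Q = +1.28 − (0.0592/2)(-3.413) = +1.381 V.

+1.381 V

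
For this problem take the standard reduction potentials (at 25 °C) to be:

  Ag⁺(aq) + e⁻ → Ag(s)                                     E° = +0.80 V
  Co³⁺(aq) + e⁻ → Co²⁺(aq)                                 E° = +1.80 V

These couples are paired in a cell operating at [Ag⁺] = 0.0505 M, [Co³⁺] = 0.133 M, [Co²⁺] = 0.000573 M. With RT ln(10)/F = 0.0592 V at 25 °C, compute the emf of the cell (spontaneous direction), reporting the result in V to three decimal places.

+1.217 V

Co³⁺/Co²⁺ is the cathode (higher E°), Ag⁺/Ag the anode: E°cell = +1.80 − (+0.80) = +1.00 V, n = 1.
Overall: Co³⁺(aq) + Ag(s) → Co²⁺(aq) + Ag⁺(aq)
Q = [Co²⁺]·[Ag⁺] / ([Co³⁺]); log Q = -3.662.
E = E° − (0.0592/n) log Q = +1.00 − (0.0592/1)(-3.662) = +1.217 V.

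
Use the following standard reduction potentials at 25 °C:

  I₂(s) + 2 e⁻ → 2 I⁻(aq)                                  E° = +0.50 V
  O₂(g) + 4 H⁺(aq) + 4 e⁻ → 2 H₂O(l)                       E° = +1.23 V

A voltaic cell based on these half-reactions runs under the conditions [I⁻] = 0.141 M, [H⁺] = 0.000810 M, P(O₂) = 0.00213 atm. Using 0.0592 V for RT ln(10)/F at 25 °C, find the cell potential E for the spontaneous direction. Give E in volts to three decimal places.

+0.457 V

O₂/H₂O is the cathode (higher E°), I₂/I⁻ the anode: E°cell = +1.23 − (+0.50) = +0.73 V, n = 4.
Overall: O₂(g) + 4 H⁺(aq) + 4 I⁻(aq) → 2 H₂O(l) + 2 I₂(s)
Q = 1 / (P(O₂)·[H⁺]^4·[I⁻]^4); log Q = 18.441.
E = E° − (0.0592/n) log Q = +0.73 − (0.0592/4)(18.441) = +0.457 V.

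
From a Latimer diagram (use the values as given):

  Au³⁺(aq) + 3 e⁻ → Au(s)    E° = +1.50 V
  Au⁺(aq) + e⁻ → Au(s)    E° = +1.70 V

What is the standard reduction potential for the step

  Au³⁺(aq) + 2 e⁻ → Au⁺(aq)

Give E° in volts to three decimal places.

Sequential free energies add, so n₃E°₃ = n₁E°₁ + n₂E°₂.
With n₃ = 3, and the known step contributing 1×(+1.70) V, the unknown satisfies 2·E° = 3×(+1.50) − 1×(+1.70) = +2.800.
E° = +2.800 / 2 = +1.400 V.

+1.400 V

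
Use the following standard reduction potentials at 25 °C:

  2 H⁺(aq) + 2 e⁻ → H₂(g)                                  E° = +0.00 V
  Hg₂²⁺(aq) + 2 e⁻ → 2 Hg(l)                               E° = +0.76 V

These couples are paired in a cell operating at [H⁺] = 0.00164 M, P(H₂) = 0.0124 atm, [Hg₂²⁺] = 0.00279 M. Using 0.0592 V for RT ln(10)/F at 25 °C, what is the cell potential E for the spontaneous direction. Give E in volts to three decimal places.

Hg₂²⁺/Hg is the cathode (higher E°), H⁺/H₂ the anode: E°cell = +0.76 − (+0.00) = +0.76 V, n = 2.
Overall: Hg₂²⁺(aq) + H₂(g) → 2 Hg(l) + 2 H⁺(aq)
Q = [H⁺]^2 / ([Hg₂²⁺]·P(H₂)); log Q = -1.109.
E = E° − (0.0592/n) log Q = +0.76 − (0.0592/2)(-1.109) = +0.793 V.

+0.793 V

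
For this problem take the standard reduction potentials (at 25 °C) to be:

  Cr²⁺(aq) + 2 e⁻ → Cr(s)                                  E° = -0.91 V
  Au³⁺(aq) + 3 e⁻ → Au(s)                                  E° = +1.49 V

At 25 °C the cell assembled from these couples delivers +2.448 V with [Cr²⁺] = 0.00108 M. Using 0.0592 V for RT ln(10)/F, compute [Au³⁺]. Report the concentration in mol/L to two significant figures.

0.0096 M

Au³⁺/Au is the cathode, Cr²⁺/Cr the anode: E°cell = +2.40 V, n = 6.
Overall reaction: 2 Au³⁺(aq) + 3 Cr(s) → 2 Au(s) + 3 Cr²⁺(aq); Q = [Cr²⁺]^3/[Au³⁺]^2.
From E = E° − (0.0592/n) log Q: log Q = (E° − E)·n/0.0592 = (+2.40 − (+2.448))·6/0.0592 = -4.8649.
So 2·log[Au³⁺] = 3·log(0.00108) − log Q = -8.8997 − (-4.8649) = -4.0348; log[Au³⁺] = -4.0348 / 2 = -2.0174; [Au³⁺] = 10^(-2.0174) ≈ 0.0096 M.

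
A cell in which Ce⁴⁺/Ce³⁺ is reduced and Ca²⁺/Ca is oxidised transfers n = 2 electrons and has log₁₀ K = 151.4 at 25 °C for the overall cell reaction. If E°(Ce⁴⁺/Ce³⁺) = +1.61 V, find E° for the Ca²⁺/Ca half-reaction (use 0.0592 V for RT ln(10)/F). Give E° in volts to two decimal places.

E°cell = (0.0592/n)·log K = (0.0592/2)(151.4) = +4.481 V.
Since Ce⁴⁺/Ce³⁺ is the cathode and Ca²⁺/Ca the anode, E°cell = E°(Ce⁴⁺/Ce³⁺) − E°(Ca²⁺/Ca).
So E°(Ca²⁺/Ca) = E°(Ce⁴⁺/Ce³⁺) − E°cell = (+1.61) − (+4.481) = -2.87 V.

-2.87 V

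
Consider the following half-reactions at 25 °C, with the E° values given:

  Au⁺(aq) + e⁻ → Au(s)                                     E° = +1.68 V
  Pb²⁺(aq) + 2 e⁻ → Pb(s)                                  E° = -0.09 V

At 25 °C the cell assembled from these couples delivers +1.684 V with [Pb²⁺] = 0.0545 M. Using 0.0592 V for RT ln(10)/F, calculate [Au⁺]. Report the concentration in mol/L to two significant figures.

0.0082 M

Au⁺/Au is the cathode, Pb²⁺/Pb the anode: E°cell = +1.77 V, n = 2.
Overall reaction: 2 Au⁺(aq) + Pb(s) → 2 Au(s) + Pb²⁺(aq); Q = [Pb²⁺]^1/[Au⁺]^2.
From E = E° − (0.0592/n) log Q: log Q = (E° − E)·n/0.0592 = (+1.77 − (+1.684))·2/0.0592 = 2.9054.
So 2·log[Au⁺] = 1·log(0.0545) − log Q = -1.2636 − (2.9054) = -4.1690; log[Au⁺] = -4.1690 / 2 = -2.0845; [Au⁺] = 10^(-2.0845) ≈ 0.0082 M.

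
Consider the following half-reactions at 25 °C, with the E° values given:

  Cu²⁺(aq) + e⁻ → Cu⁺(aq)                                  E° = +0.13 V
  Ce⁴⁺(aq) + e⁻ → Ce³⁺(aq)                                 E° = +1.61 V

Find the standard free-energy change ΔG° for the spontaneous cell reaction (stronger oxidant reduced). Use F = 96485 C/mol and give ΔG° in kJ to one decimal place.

-142.8 kJ

Ce⁴⁺/Ce³⁺ (E° = +1.61 V) is the cathode; Cu²⁺/Cu⁺ (E° = +0.13 V) is the anode, so E°cell = +1.48 V.
Balancing electrons gives n = 1 (lcm of 1 and 1).
ΔG° = −nFE° = −(1)(96485)(+1.48) = -142,798 J = -142.8 kJ.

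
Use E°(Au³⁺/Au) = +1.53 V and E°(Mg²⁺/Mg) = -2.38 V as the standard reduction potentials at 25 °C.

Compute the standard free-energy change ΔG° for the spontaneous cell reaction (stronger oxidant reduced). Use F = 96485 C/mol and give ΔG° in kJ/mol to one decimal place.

Au³⁺/Au (E° = +1.53 V) is the cathode; Mg²⁺/Mg (E° = -2.38 V) is the anode, so E°cell = +3.91 V.
Balancing electrons gives n = 6 (lcm of 3 and 2).
ΔG° = −nFE° = −(6)(96485)(+3.91) = -2,263,538 J = -2263.5 kJ/mol.

-2263.5 kJ/mol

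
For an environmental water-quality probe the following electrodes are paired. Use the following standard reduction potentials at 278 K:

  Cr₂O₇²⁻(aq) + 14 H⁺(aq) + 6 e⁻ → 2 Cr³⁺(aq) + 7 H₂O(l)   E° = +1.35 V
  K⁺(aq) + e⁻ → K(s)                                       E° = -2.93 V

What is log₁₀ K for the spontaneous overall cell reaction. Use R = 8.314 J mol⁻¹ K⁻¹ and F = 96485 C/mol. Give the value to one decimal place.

465.6

Cathode: Cr₂O₇²⁻/Cr³⁺; anode: K⁺/K. E°cell = (+1.35) − (-2.93) = +4.28 V, with n = 6.
ΔG° = −nFE° = −RT ln K, so ln K = nFE°/(RT) = (6)(96485)(+4.28) / ((8.314)(278)) = 1072.013.
log₁₀ K = 1072.013 / ln 10 = 465.6.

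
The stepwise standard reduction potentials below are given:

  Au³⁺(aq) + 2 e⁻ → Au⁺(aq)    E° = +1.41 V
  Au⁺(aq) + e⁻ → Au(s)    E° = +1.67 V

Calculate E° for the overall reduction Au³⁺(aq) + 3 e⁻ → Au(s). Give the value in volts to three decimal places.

Adding the free-energy changes (−nFE°) of the two steps gives −n₃FE°₃ = −n₁FE°₁ − n₂FE°₂.
E°₃ = (2×+1.41 + 1×+1.67) / 3 = (+4.490) / 3 = +1.497 V.

+1.497 V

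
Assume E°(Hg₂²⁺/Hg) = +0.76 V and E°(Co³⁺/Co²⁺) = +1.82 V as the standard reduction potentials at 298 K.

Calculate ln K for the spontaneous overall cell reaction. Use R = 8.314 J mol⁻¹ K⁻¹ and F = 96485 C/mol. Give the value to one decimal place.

82.6

Cathode: Co³⁺/Co²⁺; anode: Hg₂²⁺/Hg. E°cell = (+1.82) − (+0.76) = +1.06 V, with n = 2.
ΔG° = −nFE° = −RT ln K, so ln K = nFE°/(RT) = (2)(96485)(+1.06) / ((8.314)(298)) = 82.560.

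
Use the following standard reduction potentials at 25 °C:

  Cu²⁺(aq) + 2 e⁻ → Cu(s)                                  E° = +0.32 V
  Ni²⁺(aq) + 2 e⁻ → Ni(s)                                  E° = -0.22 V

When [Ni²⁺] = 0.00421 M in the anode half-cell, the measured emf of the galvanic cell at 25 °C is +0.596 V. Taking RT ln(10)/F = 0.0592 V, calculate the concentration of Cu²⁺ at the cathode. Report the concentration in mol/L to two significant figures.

Cu²⁺/Cu is the cathode, Ni²⁺/Ni the anode: E°cell = +0.54 V, n = 2.
Overall reaction: Cu²⁺(aq) + Ni(s) → Cu(s) + Ni²⁺(aq); Q = [Ni²⁺]^1/[Cu²⁺]^1.
From E = E° − (0.0592/n) log Q: log Q = (E° − E)·n/0.0592 = (+0.54 − (+0.596))·2/0.0592 = -1.8919.
So 1·log[Cu²⁺] = 1·log(0.00421) − log Q = -2.3757 − (-1.8919) = -0.4838; [Cu²⁺] = 10^(-0.4838) ≈ 0.33 M.

0.33 M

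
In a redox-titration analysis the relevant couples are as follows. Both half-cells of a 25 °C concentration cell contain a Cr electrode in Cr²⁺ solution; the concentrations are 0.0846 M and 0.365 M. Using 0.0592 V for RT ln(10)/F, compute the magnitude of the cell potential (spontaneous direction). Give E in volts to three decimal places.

+0.019 V

For a concentration cell E°cell = 0. The 0.365 M side is the cathode (reduction is favoured where [Cr²⁺] is higher).
With n = 2, E = −(0.0592/2) log([Cr²⁺]ₐₙ/[Cr²⁺]꜀ₐₜ) = −(0.0592/2) log(0.0846/0.365) = −(0.0592/2)(-0.635) = +0.019 V.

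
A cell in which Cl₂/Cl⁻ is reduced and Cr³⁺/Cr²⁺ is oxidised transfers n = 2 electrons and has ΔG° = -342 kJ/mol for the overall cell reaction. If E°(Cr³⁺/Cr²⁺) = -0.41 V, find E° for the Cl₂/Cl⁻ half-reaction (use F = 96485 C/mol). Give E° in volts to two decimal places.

E°cell = −ΔG°/(nF) = −(-342×10³)/((2)(96485)) = +1.772 V.
Since Cl₂/Cl⁻ is the cathode and Cr³⁺/Cr²⁺ the anode, E°cell = E°(Cl₂/Cl⁻) − E°(Cr³⁺/Cr²⁺).
So E°(Cl₂/Cl⁻) = E°cell + E°(Cr³⁺/Cr²⁺) = +1.772 + (-0.41) = +1.36 V.

+1.36 V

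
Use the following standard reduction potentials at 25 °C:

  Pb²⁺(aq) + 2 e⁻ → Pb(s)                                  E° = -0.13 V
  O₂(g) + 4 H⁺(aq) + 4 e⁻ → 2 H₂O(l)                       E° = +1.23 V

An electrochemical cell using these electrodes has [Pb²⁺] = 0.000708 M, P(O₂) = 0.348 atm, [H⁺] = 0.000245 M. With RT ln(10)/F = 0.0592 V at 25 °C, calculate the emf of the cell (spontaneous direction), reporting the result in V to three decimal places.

+1.233 V

O₂/H₂O is the cathode (higher E°), Pb²⁺/Pb the anode: E°cell = +1.23 − (-0.13) = +1.36 V, n = 4.
Overall: O₂(g) + 4 H⁺(aq) + 2 Pb(s) → 2 H₂O(l) + 2 Pb²⁺(aq)
Q = [Pb²⁺]^2 / (P(O₂)·[H⁺]^4); log Q = 8.602.
E = E° − (0.0592/n) log Q = +1.36 − (0.0592/4)(8.602) = +1.233 V.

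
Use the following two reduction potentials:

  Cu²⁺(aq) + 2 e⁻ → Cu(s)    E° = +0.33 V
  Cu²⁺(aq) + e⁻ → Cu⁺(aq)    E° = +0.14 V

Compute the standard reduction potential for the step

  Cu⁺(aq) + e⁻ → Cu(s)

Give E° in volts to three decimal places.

Sequential free energies add, so n₃E°₃ = n₁E°₁ + n₂E°₂.
With n₃ = 2, and the known step contributing 1×(+0.14) V, the unknown satisfies 1·E° = 2×(+0.33) − 1×(+0.14) = +0.520.
E° = +0.520 / 1 = +0.520 V.

+0.520 V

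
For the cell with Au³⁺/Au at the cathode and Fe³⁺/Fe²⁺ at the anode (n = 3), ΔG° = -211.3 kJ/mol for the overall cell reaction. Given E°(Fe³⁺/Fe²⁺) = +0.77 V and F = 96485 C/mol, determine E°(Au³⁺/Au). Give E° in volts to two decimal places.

E°cell = −ΔG°/(nF) = −(-211.3×10³)/((3)(96485)) = +0.730 V.
Since Au³⁺/Au is the cathode and Fe³⁺/Fe²⁺ the anode, E°cell = E°(Au³⁺/Au) − E°(Fe³⁺/Fe²⁺).
So E°(Au³⁺/Au) = E°cell + E°(Fe³⁺/Fe²⁺) = +0.730 + (+0.77) = +1.50 V.

+1.50 V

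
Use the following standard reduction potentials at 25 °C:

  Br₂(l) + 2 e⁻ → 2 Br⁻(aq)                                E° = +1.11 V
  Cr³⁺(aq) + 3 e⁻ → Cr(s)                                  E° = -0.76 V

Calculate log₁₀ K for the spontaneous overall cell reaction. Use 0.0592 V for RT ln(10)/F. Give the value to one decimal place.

Cathode: Br₂/Br⁻; anode: Cr³⁺/Cr. E°cell = +1.87 V, n = 6.
log K = nE°cell / 0.0592 = (6)(+1.87) / 0.0592 = 189.5.

189.5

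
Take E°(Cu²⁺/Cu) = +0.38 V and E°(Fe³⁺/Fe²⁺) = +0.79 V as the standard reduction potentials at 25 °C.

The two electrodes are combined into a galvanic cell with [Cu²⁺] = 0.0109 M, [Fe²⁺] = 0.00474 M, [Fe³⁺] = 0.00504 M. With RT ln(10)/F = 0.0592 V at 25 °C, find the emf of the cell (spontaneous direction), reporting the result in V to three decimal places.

Fe³⁺/Fe²⁺ is the cathode (higher E°), Cu²⁺/Cu the anode: E°cell = +0.79 − (+0.38) = +0.41 V, n = 2.
Overall: 2 Fe³⁺(aq) + Cu(s) → 2 Fe²⁺(aq) + Cu²⁺(aq)
Q = [Fe²⁺]^2·[Cu²⁺] / ([Fe³⁺]^2); log Q = -2.016.
E = E° − (0.0592/n) log Q = +0.41 − (0.0592/2)(-2.016) = +0.470 V.

+0.470 V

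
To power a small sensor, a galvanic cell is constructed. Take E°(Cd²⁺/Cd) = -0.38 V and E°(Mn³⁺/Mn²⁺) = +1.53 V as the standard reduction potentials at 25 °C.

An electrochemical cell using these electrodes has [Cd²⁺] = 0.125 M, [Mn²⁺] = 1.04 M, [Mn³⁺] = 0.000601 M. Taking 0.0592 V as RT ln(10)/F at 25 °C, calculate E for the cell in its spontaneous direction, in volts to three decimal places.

Mn³⁺/Mn²⁺ is the cathode (higher E°), Cd²⁺/Cd the anode: E°cell = +1.53 − (-0.38) = +1.91 V, n = 2.
Overall: 2 Mn³⁺(aq) + Cd(s) → 2 Mn²⁺(aq) + Cd²⁺(aq)
Q = [Mn²⁺]^2·[Cd²⁺] / ([Mn³⁺]^2); log Q = 5.573.
E = E° − (0.0592/n) log Q = +1.91 − (0.0592/2)(5.573) = +1.745 V.

+1.745 V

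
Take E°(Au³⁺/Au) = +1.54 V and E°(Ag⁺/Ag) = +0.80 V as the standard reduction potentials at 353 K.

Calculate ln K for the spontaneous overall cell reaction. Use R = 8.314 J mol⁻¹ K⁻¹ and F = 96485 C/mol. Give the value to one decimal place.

73.0

Cathode: Au³⁺/Au; anode: Ag⁺/Ag. E°cell = (+1.54) − (+0.80) = +0.74 V, with n = 3.
ΔG° = −nFE° = −RT ln K, so ln K = nFE°/(RT) = (3)(96485)(+0.74) / ((8.314)(353)) = 72.984.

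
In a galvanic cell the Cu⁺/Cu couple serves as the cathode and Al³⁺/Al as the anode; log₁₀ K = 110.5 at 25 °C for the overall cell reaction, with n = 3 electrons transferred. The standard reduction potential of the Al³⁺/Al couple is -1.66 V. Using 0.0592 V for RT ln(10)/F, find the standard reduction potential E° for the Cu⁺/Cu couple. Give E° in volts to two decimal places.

+0.52 V

E°cell = (0.0592/n)·log K = (0.0592/3)(110.5) = +2.181 V.
Since Cu⁺/Cu is the cathode and Al³⁺/Al the anode, E°cell = E°(Cu⁺/Cu) − E°(Al³⁺/Al).
So E°(Cu⁺/Cu) = E°cell + E°(Al³⁺/Al) = +2.181 + (-1.66) = +0.52 V.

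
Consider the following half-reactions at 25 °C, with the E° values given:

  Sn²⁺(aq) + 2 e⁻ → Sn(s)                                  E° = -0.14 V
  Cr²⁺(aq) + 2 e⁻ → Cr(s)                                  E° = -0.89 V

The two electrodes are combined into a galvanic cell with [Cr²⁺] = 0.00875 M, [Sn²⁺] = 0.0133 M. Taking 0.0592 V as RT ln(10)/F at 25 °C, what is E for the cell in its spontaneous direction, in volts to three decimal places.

Sn²⁺/Sn is the cathode (higher E°), Cr²⁺/Cr the anode: E°cell = -0.14 − (-0.89) = +0.75 V, n = 2.
Overall: Sn²⁺(aq) + Cr(s) → Sn(s) + Cr²⁺(aq)
Q = [Cr²⁺] / ([Sn²⁺]); log Q = -0.182.
E = E° − (0.0592/n) log Q = +0.75 − (0.0592/2)(-0.182) = +0.755 V.

+0.755 V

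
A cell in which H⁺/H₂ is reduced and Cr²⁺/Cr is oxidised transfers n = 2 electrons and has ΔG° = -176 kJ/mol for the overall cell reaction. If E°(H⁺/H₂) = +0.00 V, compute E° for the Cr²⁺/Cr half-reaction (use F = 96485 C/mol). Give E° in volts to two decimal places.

-0.91 V

E°cell = −ΔG°/(nF) = −(-176×10³)/((2)(96485)) = +0.912 V.
Since H⁺/H₂ is the cathode and Cr²⁺/Cr the anode, E°cell = E°(H⁺/H₂) − E°(Cr²⁺/Cr).
So E°(Cr²⁺/Cr) = E°(H⁺/H₂) − E°cell = (+0.00) − (+0.912) = -0.91 V.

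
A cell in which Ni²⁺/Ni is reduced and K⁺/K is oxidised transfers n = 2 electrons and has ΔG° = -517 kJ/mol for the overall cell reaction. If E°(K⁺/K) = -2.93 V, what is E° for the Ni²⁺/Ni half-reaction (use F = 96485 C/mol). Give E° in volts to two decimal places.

-0.25 V

E°cell = −ΔG°/(nF) = −(-517×10³)/((2)(96485)) = +2.679 V.
Since Ni²⁺/Ni is the cathode and K⁺/K the anode, E°cell = E°(Ni²⁺/Ni) − E°(K⁺/K).
So E°(Ni²⁺/Ni) = E°cell + E°(K⁺/K) = +2.679 + (-2.93) = -0.25 V.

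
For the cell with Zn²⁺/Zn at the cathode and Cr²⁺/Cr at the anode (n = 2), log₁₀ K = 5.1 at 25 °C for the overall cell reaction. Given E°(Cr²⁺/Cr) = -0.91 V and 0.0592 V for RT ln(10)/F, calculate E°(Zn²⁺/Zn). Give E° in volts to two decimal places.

E°cell = (0.0592/n)·log K = (0.0592/2)(5.1) = +0.151 V.
Since Zn²⁺/Zn is the cathode and Cr²⁺/Cr the anode, E°cell = E°(Zn²⁺/Zn) − E°(Cr²⁺/Cr).
So E°(Zn²⁺/Zn) = E°cell + E°(Cr²⁺/Cr) = +0.151 + (-0.91) = -0.76 V.

-0.76 V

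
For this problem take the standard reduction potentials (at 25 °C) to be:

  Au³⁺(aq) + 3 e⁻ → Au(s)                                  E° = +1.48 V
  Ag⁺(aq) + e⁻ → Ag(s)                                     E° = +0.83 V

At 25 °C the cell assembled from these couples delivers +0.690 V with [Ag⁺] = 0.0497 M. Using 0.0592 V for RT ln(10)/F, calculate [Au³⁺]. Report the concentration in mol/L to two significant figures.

Au³⁺/Au is the cathode, Ag⁺/Ag the anode: E°cell = +0.65 V, n = 3.
Overall reaction: Au³⁺(aq) + 3 Ag(s) → Au(s) + 3 Ag⁺(aq); Q = [Ag⁺]^3/[Au³⁺]^1.
From E = E° − (0.0592/n) log Q: log Q = (E° − E)·n/0.0592 = (+0.65 − (+0.690))·3/0.0592 = -2.0270.
So 1·log[Au³⁺] = 3·log(0.0497) − log Q = -3.9109 − (-2.0270) = -1.8839; [Au³⁺] = 10^(-1.8839) ≈ 0.013 M.

0.013 M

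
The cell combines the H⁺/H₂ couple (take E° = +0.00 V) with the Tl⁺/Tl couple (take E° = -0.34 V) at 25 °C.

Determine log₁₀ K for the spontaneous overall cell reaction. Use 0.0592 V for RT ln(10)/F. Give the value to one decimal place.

11.5

Cathode: H⁺/H₂; anode: Tl⁺/Tl. E°cell = +0.34 V, n = 2.
log K = nE°cell / 0.0592 = (2)(+0.34) / 0.0592 = 11.5.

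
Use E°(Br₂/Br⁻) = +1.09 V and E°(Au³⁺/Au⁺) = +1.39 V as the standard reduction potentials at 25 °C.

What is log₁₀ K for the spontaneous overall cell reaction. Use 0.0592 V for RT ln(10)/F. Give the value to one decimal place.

Cathode: Au³⁺/Au⁺; anode: Br₂/Br⁻. E°cell = +0.30 V, n = 2.
log K = nE°cell / 0.0592 = (2)(+0.30) / 0.0592 = 10.1.

10.1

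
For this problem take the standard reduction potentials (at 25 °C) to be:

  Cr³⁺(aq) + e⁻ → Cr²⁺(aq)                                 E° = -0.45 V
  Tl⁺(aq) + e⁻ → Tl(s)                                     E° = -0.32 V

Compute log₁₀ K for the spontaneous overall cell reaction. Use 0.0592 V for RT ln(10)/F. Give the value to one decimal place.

2.2

Cathode: Tl⁺/Tl; anode: Cr³⁺/Cr²⁺. E°cell = +0.13 V, n = 1.
log K = nE°cell / 0.0592 = (1)(+0.13) / 0.0592 = 2.2.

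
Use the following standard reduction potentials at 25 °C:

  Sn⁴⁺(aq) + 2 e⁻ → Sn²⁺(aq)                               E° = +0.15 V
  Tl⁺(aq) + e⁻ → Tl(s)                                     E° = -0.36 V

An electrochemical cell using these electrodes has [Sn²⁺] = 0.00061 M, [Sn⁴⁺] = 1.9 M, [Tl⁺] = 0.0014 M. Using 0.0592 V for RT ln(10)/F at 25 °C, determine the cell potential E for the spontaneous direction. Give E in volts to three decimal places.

+0.782 V

Sn⁴⁺/Sn²⁺ is the cathode (higher E°), Tl⁺/Tl the anode: E°cell = +0.15 − (-0.36) = +0.51 V, n = 2.
Overall: Sn⁴⁺(aq) + 2 Tl(s) → Sn²⁺(aq) + 2 Tl⁺(aq)
Q = [Sn²⁺]·[Tl⁺]^2 / ([Sn⁴⁺]); log Q = -9.201.
E = E° − (0.0592/n) log Q = +0.51 − (0.0592/2)(-9.201) = +0.782 V.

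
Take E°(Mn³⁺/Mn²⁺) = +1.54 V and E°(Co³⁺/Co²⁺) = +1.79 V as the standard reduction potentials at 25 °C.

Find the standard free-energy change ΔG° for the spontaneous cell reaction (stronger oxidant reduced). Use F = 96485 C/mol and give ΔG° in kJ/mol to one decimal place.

-24.1 kJ/mol

Co³⁺/Co²⁺ (E° = +1.79 V) is the cathode; Mn³⁺/Mn²⁺ (E° = +1.54 V) is the anode, so E°cell = +0.25 V.
Balancing electrons gives n = 1 (lcm of 1 and 1).
ΔG° = −nFE° = −(1)(96485)(+0.25) = -24,121 J = -24.1 kJ/mol.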